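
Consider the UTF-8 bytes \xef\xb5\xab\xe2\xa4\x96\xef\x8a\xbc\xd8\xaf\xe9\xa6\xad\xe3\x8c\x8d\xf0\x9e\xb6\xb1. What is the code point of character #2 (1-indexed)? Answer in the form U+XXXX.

Offset 0: leading byte 0xEF = 11101111 → 3-byte char #1 = EF B5 AB.
Offset 3: leading byte 0xE2 = 11100010 → 3-byte char #2 = E2 A4 96.
Leading byte 0xE2 = 11100010 matches 1110xxxx → 3-byte sequence.
Byte 1: 0xE2 = 11100010, payload 0010 (4 bits).
Byte 2: 0xA4 = 10100100 (10xxxxxx ✓), payload 100100.
Byte 3: 0x96 = 10010110 (10xxxxxx ✓), payload 010110.
Concatenate: 0010100100010110 = 0x2916 (16 bits → U+2916).

U+2916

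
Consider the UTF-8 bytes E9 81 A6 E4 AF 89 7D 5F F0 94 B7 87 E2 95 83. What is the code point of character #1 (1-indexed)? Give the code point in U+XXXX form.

U+9066

Offset 0: leading byte 0xE9 = 11101001 → 3-byte char #1 = E9 81 A6.
Leading byte 0xE9 = 11101001 matches 1110xxxx → 3-byte sequence.
Byte 1: 0xE9 = 11101001, payload 1001 (4 bits).
Byte 2: 0x81 = 10000001 (10xxxxxx ✓), payload 000001.
Byte 3: 0xA6 = 10100110 (10xxxxxx ✓), payload 100110.
Concatenate: 1001000001100110 = 0x9066 (16 bits → U+9066).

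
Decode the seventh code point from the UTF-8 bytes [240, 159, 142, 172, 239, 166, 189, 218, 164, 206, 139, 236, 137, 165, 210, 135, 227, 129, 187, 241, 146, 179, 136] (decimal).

U+307B

Offset 0: leading byte 0xF0 = 11110000 → 4-byte char #1 = F0 9F 8E AC.
Offset 4: leading byte 0xEF = 11101111 → 3-byte char #2 = EF A6 BD.
Offset 7: leading byte 0xDA = 11011010 → 2-byte char #3 = DA A4.
Offset 9: leading byte 0xCE = 11001110 → 2-byte char #4 = CE 8B.
Offset 11: leading byte 0xEC = 11101100 → 3-byte char #5 = EC 89 A5.
Offset 14: leading byte 0xD2 = 11010010 → 2-byte char #6 = D2 87.
Offset 16: leading byte 0xE3 = 11100011 → 3-byte char #7 = E3 81 BB.
Leading byte 0xE3 = 11100011 matches 1110xxxx → 3-byte sequence.
Byte 1: 0xE3 = 11100011, payload 0011 (4 bits).
Byte 2: 0x81 = 10000001 (10xxxxxx ✓), payload 000001.
Byte 3: 0xBB = 10111011 (10xxxxxx ✓), payload 111011.
Concatenate: 0011000001111011 = 0x307B (16 bits → U+307B).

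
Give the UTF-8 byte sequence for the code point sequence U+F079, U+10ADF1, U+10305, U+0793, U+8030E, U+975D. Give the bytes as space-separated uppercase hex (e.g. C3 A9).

U+F079: 3-byte form → EF 81 B9.
U+10ADF1: 4-byte form → F4 8A B7 B1.
U+10305: 4-byte form → F0 90 8C 85.
U+0793: 2-byte form → DE 93.
U+8030E: 4-byte form → F2 80 8C 8E.
U+975D: 3-byte form → E9 9D 9D.
Concatenated (20 bytes): EF 81 B9 F4 8A B7 B1 F0 90 8C 85 DE 93 F2 80 8C 8E E9 9D 9D.

EF 81 B9 F4 8A B7 B1 F0 90 8C 85 DE 93 F2 80 8C 8E E9 9D 9D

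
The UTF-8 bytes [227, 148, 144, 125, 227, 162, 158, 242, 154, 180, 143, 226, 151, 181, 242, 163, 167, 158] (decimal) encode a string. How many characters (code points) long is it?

6

Byte at offset 0: 0xE3 = 11100011 → 3-byte char (#1). Advance 3.
Byte at offset 3: 0x7D = 01111101 → 1-byte char (#2). Advance 1.
Byte at offset 4: 0xE3 = 11100011 → 3-byte char (#3). Advance 3.
Byte at offset 7: 0xF2 = 11110010 → 4-byte char (#4). Advance 4.
Byte at offset 11: 0xE2 = 11100010 → 3-byte char (#5). Advance 3.
Byte at offset 14: 0xF2 = 11110010 → 4-byte char (#6). Advance 4.
Reached end at offset 18 after 6 code points.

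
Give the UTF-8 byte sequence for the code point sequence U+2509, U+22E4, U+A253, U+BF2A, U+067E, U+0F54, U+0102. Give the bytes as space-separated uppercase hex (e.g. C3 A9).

E2 94 89 E2 8B A4 EA 89 93 EB BC AA D9 BE E0 BD 94 C4 82

U+2509: 3-byte form → E2 94 89.
U+22E4: 3-byte form → E2 8B A4.
U+A253: 3-byte form → EA 89 93.
U+BF2A: 3-byte form → EB BC AA.
U+067E: 2-byte form → D9 BE.
U+0F54: 3-byte form → E0 BD 94.
U+0102: 2-byte form → C4 82.
Concatenated (19 bytes): E2 94 89 E2 8B A4 EA 89 93 EB BC AA D9 BE E0 BD 94 C4 82.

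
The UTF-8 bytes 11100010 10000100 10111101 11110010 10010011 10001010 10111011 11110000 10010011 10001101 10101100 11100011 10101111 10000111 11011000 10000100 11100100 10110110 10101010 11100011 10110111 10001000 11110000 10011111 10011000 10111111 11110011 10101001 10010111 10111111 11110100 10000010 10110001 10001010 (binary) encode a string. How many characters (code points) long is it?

Byte at offset 0: 0xE2 = 11100010 → 3-byte char (#1). Advance 3.
Byte at offset 3: 0xF2 = 11110010 → 4-byte char (#2). Advance 4.
Byte at offset 7: 0xF0 = 11110000 → 4-byte char (#3). Advance 4.
Byte at offset 11: 0xE3 = 11100011 → 3-byte char (#4). Advance 3.
Byte at offset 14: 0xD8 = 11011000 → 2-byte char (#5). Advance 2.
Byte at offset 16: 0xE4 = 11100100 → 3-byte char (#6). Advance 3.
Byte at offset 19: 0xE3 = 11100011 → 3-byte char (#7). Advance 3.
Byte at offset 22: 0xF0 = 11110000 → 4-byte char (#8). Advance 4.
Byte at offset 26: 0xF3 = 11110011 → 4-byte char (#9). Advance 4.
Byte at offset 30: 0xF4 = 11110100 → 4-byte char (#10). Advance 4.
Reached end at offset 34 after 10 code points.

10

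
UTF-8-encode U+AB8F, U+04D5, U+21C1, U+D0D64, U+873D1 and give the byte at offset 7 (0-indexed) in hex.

0x81

U+AB8F → 3-byte form EA AE 8F at offsets 0–2.
U+04D5 → 2-byte form D3 95 at offsets 3–4.
U+21C1 → 3-byte form E2 87 81 at offsets 5–7.
Offset 7 falls in char 3's range; it's byte 3 of E2 87 81 = 0x81.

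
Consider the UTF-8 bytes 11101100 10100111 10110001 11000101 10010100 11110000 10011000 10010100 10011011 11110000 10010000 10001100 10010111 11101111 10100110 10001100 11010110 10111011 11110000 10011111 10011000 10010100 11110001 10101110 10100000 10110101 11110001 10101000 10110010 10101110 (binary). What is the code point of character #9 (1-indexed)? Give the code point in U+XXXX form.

Offset 0: leading byte 0xEC = 11101100 → 3-byte char #1 = EC A7 B1.
Offset 3: leading byte 0xC5 = 11000101 → 2-byte char #2 = C5 94.
Offset 5: leading byte 0xF0 = 11110000 → 4-byte char #3 = F0 98 94 9B.
Offset 9: leading byte 0xF0 = 11110000 → 4-byte char #4 = F0 90 8C 97.
Offset 13: leading byte 0xEF = 11101111 → 3-byte char #5 = EF A6 8C.
Offset 16: leading byte 0xD6 = 11010110 → 2-byte char #6 = D6 BB.
Offset 18: leading byte 0xF0 = 11110000 → 4-byte char #7 = F0 9F 98 94.
Offset 22: leading byte 0xF1 = 11110001 → 4-byte char #8 = F1 AE A0 B5.
Offset 26: leading byte 0xF1 = 11110001 → 4-byte char #9 = F1 A8 B2 AE.
Leading byte 0xF1 = 11110001 matches 11110xxx → 4-byte sequence.
Byte 1: 0xF1 = 11110001, payload 001 (3 bits).
Byte 2: 0xA8 = 10101000 (10xxxxxx ✓), payload 101000.
Byte 3: 0xB2 = 10110010 (10xxxxxx ✓), payload 110010.
Byte 4: 0xAE = 10101110 (10xxxxxx ✓), payload 101110.
Concatenate: 001101000110010101110 = 0x68CAE (21 bits → U+68CAE).

U+68CAE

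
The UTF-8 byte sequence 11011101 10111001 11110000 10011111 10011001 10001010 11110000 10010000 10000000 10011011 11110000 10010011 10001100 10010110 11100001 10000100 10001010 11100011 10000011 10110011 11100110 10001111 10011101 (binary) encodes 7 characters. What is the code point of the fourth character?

U+13316

Offset 0: leading byte 0xDD = 11011101 → 2-byte char #1 = DD B9.
Offset 2: leading byte 0xF0 = 11110000 → 4-byte char #2 = F0 9F 99 8A.
Offset 6: leading byte 0xF0 = 11110000 → 4-byte char #3 = F0 90 80 9B.
Offset 10: leading byte 0xF0 = 11110000 → 4-byte char #4 = F0 93 8C 96.
Leading byte 0xF0 = 11110000 matches 11110xxx → 4-byte sequence.
Byte 1: 0xF0 = 11110000, payload 000 (3 bits).
Byte 2: 0x93 = 10010011 (10xxxxxx ✓), payload 010011.
Byte 3: 0x8C = 10001100 (10xxxxxx ✓), payload 001100.
Byte 4: 0x96 = 10010110 (10xxxxxx ✓), payload 010110.
Concatenate: 000010011001100010110 = 0x13316 (21 bits → U+13316).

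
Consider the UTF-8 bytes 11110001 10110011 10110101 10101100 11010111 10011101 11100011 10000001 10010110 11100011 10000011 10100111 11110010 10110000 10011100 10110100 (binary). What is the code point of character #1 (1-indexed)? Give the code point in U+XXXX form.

U+73D6C

Offset 0: leading byte 0xF1 = 11110001 → 4-byte char #1 = F1 B3 B5 AC.
Leading byte 0xF1 = 11110001 matches 11110xxx → 4-byte sequence.
Byte 1: 0xF1 = 11110001, payload 001 (3 bits).
Byte 2: 0xB3 = 10110011 (10xxxxxx ✓), payload 110011.
Byte 3: 0xB5 = 10110101 (10xxxxxx ✓), payload 110101.
Byte 4: 0xAC = 10101100 (10xxxxxx ✓), payload 101100.
Concatenate: 001110011110101101100 = 0x73D6C (21 bits → U+73D6C).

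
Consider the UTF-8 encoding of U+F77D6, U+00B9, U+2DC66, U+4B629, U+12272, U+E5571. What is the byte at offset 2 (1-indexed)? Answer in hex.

1-indexed offset 2 is 0-indexed offset 1.
U+F77D6 → 4-byte form F3 B7 9F 96 at offsets 0–3.
Offset 1 falls in char 1's range; it's byte 2 of F3 B7 9F 96 = 0xB7.

0xB7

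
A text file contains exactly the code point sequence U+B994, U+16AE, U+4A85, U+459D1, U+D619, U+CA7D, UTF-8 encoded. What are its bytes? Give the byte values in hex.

U+B994: 3-byte form → EB A6 94.
U+16AE: 3-byte form → E1 9A AE.
U+4A85: 3-byte form → E4 AA 85.
U+459D1: 4-byte form → F1 85 A7 91.
U+D619: 3-byte form → ED 98 99.
U+CA7D: 3-byte form → EC A9 BD.
Concatenated (19 bytes): EB A6 94 E1 9A AE E4 AA 85 F1 85 A7 91 ED 98 99 EC A9 BD.

EB A6 94 E1 9A AE E4 AA 85 F1 85 A7 91 ED 98 99 EC A9 BD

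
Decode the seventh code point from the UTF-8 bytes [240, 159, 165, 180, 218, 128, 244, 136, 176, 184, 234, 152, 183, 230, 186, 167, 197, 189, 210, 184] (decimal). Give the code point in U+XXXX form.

Offset 0: leading byte 0xF0 = 11110000 → 4-byte char #1 = F0 9F A5 B4.
Offset 4: leading byte 0xDA = 11011010 → 2-byte char #2 = DA 80.
Offset 6: leading byte 0xF4 = 11110100 → 4-byte char #3 = F4 88 B0 B8.
Offset 10: leading byte 0xEA = 11101010 → 3-byte char #4 = EA 98 B7.
Offset 13: leading byte 0xE6 = 11100110 → 3-byte char #5 = E6 BA A7.
Offset 16: leading byte 0xC5 = 11000101 → 2-byte char #6 = C5 BD.
Offset 18: leading byte 0xD2 = 11010010 → 2-byte char #7 = D2 B8.
Leading byte 0xD2 = 11010010 matches 110xxxxx → 2-byte sequence.
Byte 1: 0xD2 = 11010010, payload 10010 (5 bits).
Byte 2: 0xB8 = 10111000 (10xxxxxx ✓), payload 111000.
Concatenate: 10010111000 = 0x4B8 (11 bits → U+04B8).

U+04B8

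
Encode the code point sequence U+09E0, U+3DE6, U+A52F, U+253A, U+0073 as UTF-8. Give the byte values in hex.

U+09E0: 3-byte form → E0 A7 A0.
U+3DE6: 3-byte form → E3 B7 A6.
U+A52F: 3-byte form → EA 94 AF.
U+253A: 3-byte form → E2 94 BA.
U+0073: 1-byte form → 73.
Concatenated (13 bytes): E0 A7 A0 E3 B7 A6 EA 94 AF E2 94 BA 73.

E0 A7 A0 E3 B7 A6 EA 94 AF E2 94 BA 73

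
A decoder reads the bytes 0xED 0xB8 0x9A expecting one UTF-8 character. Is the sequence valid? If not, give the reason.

Structurally a 3-byte sequence; payload = 0xDE1A.
But 0xDE1A is in U+D800–U+DFFF, the surrogate range. Surrogates are not Unicode scalar values and are forbidden in UTF-8.

invalid (encodes a surrogate (U+D800–U+DFFF))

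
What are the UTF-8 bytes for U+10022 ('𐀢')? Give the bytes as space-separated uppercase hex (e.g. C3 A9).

U+10022 = 0x10022 = 65570 decimal. In range U+10000–U+10FFFF → 4-byte form: 11110xxx 10xxxxxx 10xxxxxx 10xxxxxx.
Binary (21 bits): 000010000000000100010.
Split 3+6+6+6: 000 | 010000 | 000000 | 100010.
Byte 1: 11110000 = 0xF0.
Byte 2: 10010000 = 0x90.
Byte 3: 10000000 = 0x80.
Byte 4: 10100010 = 0xA2.

F0 90 80 A2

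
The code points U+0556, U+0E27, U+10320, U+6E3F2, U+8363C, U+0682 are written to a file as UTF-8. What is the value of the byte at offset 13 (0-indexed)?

U+0556 → 2-byte form D5 96 at offsets 0–1.
U+0E27 → 3-byte form E0 B8 A7 at offsets 2–4.
U+10320 → 4-byte form F0 90 8C A0 at offsets 5–8.
U+6E3F2 → 4-byte form F1 AE 8F B2 at offsets 9–12.
U+8363C → 4-byte form F2 83 98 BC at offsets 13–16.
Offset 13 falls in char 5's range; it's byte 1 of F2 83 98 BC = 0xF2.

0xF2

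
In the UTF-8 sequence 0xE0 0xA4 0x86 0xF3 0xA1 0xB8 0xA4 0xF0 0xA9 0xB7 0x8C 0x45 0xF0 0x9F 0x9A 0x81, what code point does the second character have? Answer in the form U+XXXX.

U+E1E24

Offset 0: leading byte 0xE0 = 11100000 → 3-byte char #1 = E0 A4 86.
Offset 3: leading byte 0xF3 = 11110011 → 4-byte char #2 = F3 A1 B8 A4.
Leading byte 0xF3 = 11110011 matches 11110xxx → 4-byte sequence.
Byte 1: 0xF3 = 11110011, payload 011 (3 bits).
Byte 2: 0xA1 = 10100001 (10xxxxxx ✓), payload 100001.
Byte 3: 0xB8 = 10111000 (10xxxxxx ✓), payload 111000.
Byte 4: 0xA4 = 10100100 (10xxxxxx ✓), payload 100100.
Concatenate: 011100001111000100100 = 0xE1E24 (21 bits → U+E1E24).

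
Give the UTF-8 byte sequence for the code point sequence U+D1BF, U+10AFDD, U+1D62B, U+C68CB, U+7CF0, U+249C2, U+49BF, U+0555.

U+D1BF: 3-byte form → ED 86 BF.
U+10AFDD: 4-byte form → F4 8A BF 9D.
U+1D62B: 4-byte form → F0 9D 98 AB.
U+C68CB: 4-byte form → F3 86 A3 8B.
U+7CF0: 3-byte form → E7 B3 B0.
U+249C2: 4-byte form → F0 A4 A7 82.
U+49BF: 3-byte form → E4 A6 BF.
U+0555: 2-byte form → D5 95.
Concatenated (27 bytes): ED 86 BF F4 8A BF 9D F0 9D 98 AB F3 86 A3 8B E7 B3 B0 F0 A4 A7 82 E4 A6 BF D5 95.

ED 86 BF F4 8A BF 9D F0 9D 98 AB F3 86 A3 8B E7 B3 B0 F0 A4 A7 82 E4 A6 BF D5 95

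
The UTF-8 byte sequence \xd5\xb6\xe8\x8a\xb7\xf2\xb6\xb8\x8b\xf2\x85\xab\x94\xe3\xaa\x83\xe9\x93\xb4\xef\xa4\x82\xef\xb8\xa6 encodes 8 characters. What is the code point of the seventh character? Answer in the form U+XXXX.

U+F902

Offset 0: leading byte 0xD5 = 11010101 → 2-byte char #1 = D5 B6.
Offset 2: leading byte 0xE8 = 11101000 → 3-byte char #2 = E8 8A B7.
Offset 5: leading byte 0xF2 = 11110010 → 4-byte char #3 = F2 B6 B8 8B.
Offset 9: leading byte 0xF2 = 11110010 → 4-byte char #4 = F2 85 AB 94.
Offset 13: leading byte 0xE3 = 11100011 → 3-byte char #5 = E3 AA 83.
Offset 16: leading byte 0xE9 = 11101001 → 3-byte char #6 = E9 93 B4.
Offset 19: leading byte 0xEF = 11101111 → 3-byte char #7 = EF A4 82.
Leading byte 0xEF = 11101111 matches 1110xxxx → 3-byte sequence.
Byte 1: 0xEF = 11101111, payload 1111 (4 bits).
Byte 2: 0xA4 = 10100100 (10xxxxxx ✓), payload 100100.
Byte 3: 0x82 = 10000010 (10xxxxxx ✓), payload 000010.
Concatenate: 1111100100000010 = 0xF902 (16 bits → U+F902).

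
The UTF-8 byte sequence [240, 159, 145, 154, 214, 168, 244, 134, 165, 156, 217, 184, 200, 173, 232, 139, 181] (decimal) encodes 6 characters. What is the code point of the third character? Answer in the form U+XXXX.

U+10695C

Offset 0: leading byte 0xF0 = 11110000 → 4-byte char #1 = F0 9F 91 9A.
Offset 4: leading byte 0xD6 = 11010110 → 2-byte char #2 = D6 A8.
Offset 6: leading byte 0xF4 = 11110100 → 4-byte char #3 = F4 86 A5 9C.
Leading byte 0xF4 = 11110100 matches 11110xxx → 4-byte sequence.
Byte 1: 0xF4 = 11110100, payload 100 (3 bits).
Byte 2: 0x86 = 10000110 (10xxxxxx ✓), payload 000110.
Byte 3: 0xA5 = 10100101 (10xxxxxx ✓), payload 100101.
Byte 4: 0x9C = 10011100 (10xxxxxx ✓), payload 011100.
Concatenate: 100000110100101011100 = 0x10695C (21 bits → U+10695C).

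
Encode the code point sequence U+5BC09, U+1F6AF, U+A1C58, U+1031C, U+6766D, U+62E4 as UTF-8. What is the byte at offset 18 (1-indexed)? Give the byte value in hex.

1-indexed offset 18 is 0-indexed offset 17.
U+5BC09 → 4-byte form F1 9B B0 89 at offsets 0–3.
U+1F6AF → 4-byte form F0 9F 9A AF at offsets 4–7.
U+A1C58 → 4-byte form F2 A1 B1 98 at offsets 8–11.
U+1031C → 4-byte form F0 90 8C 9C at offsets 12–15.
U+6766D → 4-byte form F1 A7 99 AD at offsets 16–19.
Offset 17 falls in char 5's range; it's byte 2 of F1 A7 99 AD = 0xA7.

0xA7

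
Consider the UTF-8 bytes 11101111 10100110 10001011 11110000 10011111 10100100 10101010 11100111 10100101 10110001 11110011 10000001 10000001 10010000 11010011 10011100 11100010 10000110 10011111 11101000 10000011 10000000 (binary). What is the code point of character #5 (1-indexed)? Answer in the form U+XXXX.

Offset 0: leading byte 0xEF = 11101111 → 3-byte char #1 = EF A6 8B.
Offset 3: leading byte 0xF0 = 11110000 → 4-byte char #2 = F0 9F A4 AA.
Offset 7: leading byte 0xE7 = 11100111 → 3-byte char #3 = E7 A5 B1.
Offset 10: leading byte 0xF3 = 11110011 → 4-byte char #4 = F3 81 81 90.
Offset 14: leading byte 0xD3 = 11010011 → 2-byte char #5 = D3 9C.
Leading byte 0xD3 = 11010011 matches 110xxxxx → 2-byte sequence.
Byte 1: 0xD3 = 11010011, payload 10011 (5 bits).
Byte 2: 0x9C = 10011100 (10xxxxxx ✓), payload 011100.
Concatenate: 10011011100 = 0x4DC (11 bits → U+04DC).

U+04DC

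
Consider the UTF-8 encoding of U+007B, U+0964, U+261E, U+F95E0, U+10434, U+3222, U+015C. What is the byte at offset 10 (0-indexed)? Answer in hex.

0xA0

U+007B → 1-byte form 7B at offsets 0–0.
U+0964 → 3-byte form E0 A5 A4 at offsets 1–3.
U+261E → 3-byte form E2 98 9E at offsets 4–6.
U+F95E0 → 4-byte form F3 B9 97 A0 at offsets 7–10.
Offset 10 falls in char 4's range; it's byte 4 of F3 B9 97 A0 = 0xA0.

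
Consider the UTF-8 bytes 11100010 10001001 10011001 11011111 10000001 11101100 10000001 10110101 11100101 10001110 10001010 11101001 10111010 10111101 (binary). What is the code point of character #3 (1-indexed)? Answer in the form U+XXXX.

U+C075

Offset 0: leading byte 0xE2 = 11100010 → 3-byte char #1 = E2 89 99.
Offset 3: leading byte 0xDF = 11011111 → 2-byte char #2 = DF 81.
Offset 5: leading byte 0xEC = 11101100 → 3-byte char #3 = EC 81 B5.
Leading byte 0xEC = 11101100 matches 1110xxxx → 3-byte sequence.
Byte 1: 0xEC = 11101100, payload 1100 (4 bits).
Byte 2: 0x81 = 10000001 (10xxxxxx ✓), payload 000001.
Byte 3: 0xB5 = 10110101 (10xxxxxx ✓), payload 110101.
Concatenate: 1100000001110101 = 0xC075 (16 bits → U+C075).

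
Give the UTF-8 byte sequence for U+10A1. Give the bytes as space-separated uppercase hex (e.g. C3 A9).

U+10A1 = 0x10A1 = 4257 decimal. In range U+0800–U+FFFF → 3-byte form: 1110xxxx 10xxxxxx 10xxxxxx.
Binary (16 bits): 0001000010100001.
Split 4+6+6: 0001 | 000010 | 100001.
Byte 1: 11100001 = 0xE1.
Byte 2: 10000010 = 0x82.
Byte 3: 10100001 = 0xA1.

E1 82 A1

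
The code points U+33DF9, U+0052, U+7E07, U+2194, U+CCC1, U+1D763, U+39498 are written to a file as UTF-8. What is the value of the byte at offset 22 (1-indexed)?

0x98

1-indexed offset 22 is 0-indexed offset 21.
U+33DF9 → 4-byte form F0 B3 B7 B9 at offsets 0–3.
U+0052 → 1-byte form 52 at offsets 4–4.
U+7E07 → 3-byte form E7 B8 87 at offsets 5–7.
U+2194 → 3-byte form E2 86 94 at offsets 8–10.
U+CCC1 → 3-byte form EC B3 81 at offsets 11–13.
U+1D763 → 4-byte form F0 9D 9D A3 at offsets 14–17.
U+39498 → 4-byte form F0 B9 92 98 at offsets 18–21.
Offset 21 falls in char 7's range; it's byte 4 of F0 B9 92 98 = 0x98.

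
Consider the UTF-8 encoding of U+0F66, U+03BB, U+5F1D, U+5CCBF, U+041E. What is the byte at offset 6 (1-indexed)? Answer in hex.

1-indexed offset 6 is 0-indexed offset 5.
U+0F66 → 3-byte form E0 BD A6 at offsets 0–2.
U+03BB → 2-byte form CE BB at offsets 3–4.
U+5F1D → 3-byte form E5 BC 9D at offsets 5–7.
Offset 5 falls in char 3's range; it's byte 1 of E5 BC 9D = 0xE5.

0xE5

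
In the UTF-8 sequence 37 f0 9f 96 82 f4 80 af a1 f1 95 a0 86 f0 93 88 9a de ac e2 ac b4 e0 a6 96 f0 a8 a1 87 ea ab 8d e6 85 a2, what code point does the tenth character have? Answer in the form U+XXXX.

U+AACD

Offset 0: leading byte 0x37 = 00110111 → 1-byte char #1 = 37.
Offset 1: leading byte 0xF0 = 11110000 → 4-byte char #2 = F0 9F 96 82.
Offset 5: leading byte 0xF4 = 11110100 → 4-byte char #3 = F4 80 AF A1.
Offset 9: leading byte 0xF1 = 11110001 → 4-byte char #4 = F1 95 A0 86.
Offset 13: leading byte 0xF0 = 11110000 → 4-byte char #5 = F0 93 88 9A.
Offset 17: leading byte 0xDE = 11011110 → 2-byte char #6 = DE AC.
Offset 19: leading byte 0xE2 = 11100010 → 3-byte char #7 = E2 AC B4.
Offset 22: leading byte 0xE0 = 11100000 → 3-byte char #8 = E0 A6 96.
Offset 25: leading byte 0xF0 = 11110000 → 4-byte char #9 = F0 A8 A1 87.
Offset 29: leading byte 0xEA = 11101010 → 3-byte char #10 = EA AB 8D.
Leading byte 0xEA = 11101010 matches 1110xxxx → 3-byte sequence.
Byte 1: 0xEA = 11101010, payload 1010 (4 bits).
Byte 2: 0xAB = 10101011 (10xxxxxx ✓), payload 101011.
Byte 3: 0x8D = 10001101 (10xxxxxx ✓), payload 001101.
Concatenate: 1010101011001101 = 0xAACD (16 bits → U+AACD).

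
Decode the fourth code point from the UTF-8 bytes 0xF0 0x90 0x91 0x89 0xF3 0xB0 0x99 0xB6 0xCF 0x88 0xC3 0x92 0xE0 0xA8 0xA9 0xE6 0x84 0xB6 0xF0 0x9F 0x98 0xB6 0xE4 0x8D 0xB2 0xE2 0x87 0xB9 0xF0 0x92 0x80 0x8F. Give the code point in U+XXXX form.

U+00D2

Offset 0: leading byte 0xF0 = 11110000 → 4-byte char #1 = F0 90 91 89.
Offset 4: leading byte 0xF3 = 11110011 → 4-byte char #2 = F3 B0 99 B6.
Offset 8: leading byte 0xCF = 11001111 → 2-byte char #3 = CF 88.
Offset 10: leading byte 0xC3 = 11000011 → 2-byte char #4 = C3 92.
Leading byte 0xC3 = 11000011 matches 110xxxxx → 2-byte sequence.
Byte 1: 0xC3 = 11000011, payload 00011 (5 bits).
Byte 2: 0x92 = 10010010 (10xxxxxx ✓), payload 010010.
Concatenate: 00011010010 = 0xD2 (11 bits → U+00D2).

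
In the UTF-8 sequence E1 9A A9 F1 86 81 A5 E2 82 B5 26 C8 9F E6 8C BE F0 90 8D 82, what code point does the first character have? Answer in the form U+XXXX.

U+16A9

Offset 0: leading byte 0xE1 = 11100001 → 3-byte char #1 = E1 9A A9.
Leading byte 0xE1 = 11100001 matches 1110xxxx → 3-byte sequence.
Byte 1: 0xE1 = 11100001, payload 0001 (4 bits).
Byte 2: 0x9A = 10011010 (10xxxxxx ✓), payload 011010.
Byte 3: 0xA9 = 10101001 (10xxxxxx ✓), payload 101001.
Concatenate: 0001011010101001 = 0x16A9 (16 bits → U+16A9).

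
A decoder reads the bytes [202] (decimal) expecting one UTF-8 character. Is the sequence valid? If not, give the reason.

Leading byte 0xCA = 11001010 → 2-byte form, but only 1 byte is present.

invalid (sequence truncated)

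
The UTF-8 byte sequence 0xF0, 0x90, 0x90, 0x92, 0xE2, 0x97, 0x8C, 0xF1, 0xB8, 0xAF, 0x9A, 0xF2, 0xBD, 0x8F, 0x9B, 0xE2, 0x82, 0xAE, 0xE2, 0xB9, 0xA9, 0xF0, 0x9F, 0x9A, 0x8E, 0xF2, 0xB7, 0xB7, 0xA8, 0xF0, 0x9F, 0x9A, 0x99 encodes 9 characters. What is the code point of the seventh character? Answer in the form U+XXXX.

U+1F68E

Offset 0: leading byte 0xF0 = 11110000 → 4-byte char #1 = F0 90 90 92.
Offset 4: leading byte 0xE2 = 11100010 → 3-byte char #2 = E2 97 8C.
Offset 7: leading byte 0xF1 = 11110001 → 4-byte char #3 = F1 B8 AF 9A.
Offset 11: leading byte 0xF2 = 11110010 → 4-byte char #4 = F2 BD 8F 9B.
Offset 15: leading byte 0xE2 = 11100010 → 3-byte char #5 = E2 82 AE.
Offset 18: leading byte 0xE2 = 11100010 → 3-byte char #6 = E2 B9 A9.
Offset 21: leading byte 0xF0 = 11110000 → 4-byte char #7 = F0 9F 9A 8E.
Leading byte 0xF0 = 11110000 matches 11110xxx → 4-byte sequence.
Byte 1: 0xF0 = 11110000, payload 000 (3 bits).
Byte 2: 0x9F = 10011111 (10xxxxxx ✓), payload 011111.
Byte 3: 0x9A = 10011010 (10xxxxxx ✓), payload 011010.
Byte 4: 0x8E = 10001110 (10xxxxxx ✓), payload 001110.
Concatenate: 000011111011010001110 = 0x1F68E (21 bits → U+1F68E).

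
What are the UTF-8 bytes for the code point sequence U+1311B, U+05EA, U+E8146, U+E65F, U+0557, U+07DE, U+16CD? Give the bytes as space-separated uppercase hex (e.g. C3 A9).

F0 93 84 9B D7 AA F3 A8 85 86 EE 99 9F D5 97 DF 9E E1 9B 8D

U+1311B: 4-byte form → F0 93 84 9B.
U+05EA: 2-byte form → D7 AA.
U+E8146: 4-byte form → F3 A8 85 86.
U+E65F: 3-byte form → EE 99 9F.
U+0557: 2-byte form → D5 97.
U+07DE: 2-byte form → DF 9E.
U+16CD: 3-byte form → E1 9B 8D.
Concatenated (20 bytes): F0 93 84 9B D7 AA F3 A8 85 86 EE 99 9F D5 97 DF 9E E1 9B 8D.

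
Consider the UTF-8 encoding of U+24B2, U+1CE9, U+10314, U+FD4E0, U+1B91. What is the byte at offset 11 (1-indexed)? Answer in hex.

1-indexed offset 11 is 0-indexed offset 10.
U+24B2 → 3-byte form E2 92 B2 at offsets 0–2.
U+1CE9 → 3-byte form E1 B3 A9 at offsets 3–5.
U+10314 → 4-byte form F0 90 8C 94 at offsets 6–9.
U+FD4E0 → 4-byte form F3 BD 93 A0 at offsets 10–13.
Offset 10 falls in char 4's range; it's byte 1 of F3 BD 93 A0 = 0xF3.

0xF3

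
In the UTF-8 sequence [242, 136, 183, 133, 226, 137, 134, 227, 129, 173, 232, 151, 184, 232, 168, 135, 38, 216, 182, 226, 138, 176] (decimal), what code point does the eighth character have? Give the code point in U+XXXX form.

U+22B0

Offset 0: leading byte 0xF2 = 11110010 → 4-byte char #1 = F2 88 B7 85.
Offset 4: leading byte 0xE2 = 11100010 → 3-byte char #2 = E2 89 86.
Offset 7: leading byte 0xE3 = 11100011 → 3-byte char #3 = E3 81 AD.
Offset 10: leading byte 0xE8 = 11101000 → 3-byte char #4 = E8 97 B8.
Offset 13: leading byte 0xE8 = 11101000 → 3-byte char #5 = E8 A8 87.
Offset 16: leading byte 0x26 = 00100110 → 1-byte char #6 = 26.
Offset 17: leading byte 0xD8 = 11011000 → 2-byte char #7 = D8 B6.
Offset 19: leading byte 0xE2 = 11100010 → 3-byte char #8 = E2 8A B0.
Leading byte 0xE2 = 11100010 matches 1110xxxx → 3-byte sequence.
Byte 1: 0xE2 = 11100010, payload 0010 (4 bits).
Byte 2: 0x8A = 10001010 (10xxxxxx ✓), payload 001010.
Byte 3: 0xB0 = 10110000 (10xxxxxx ✓), payload 110000.
Concatenate: 0010001010110000 = 0x22B0 (16 bits → U+22B0).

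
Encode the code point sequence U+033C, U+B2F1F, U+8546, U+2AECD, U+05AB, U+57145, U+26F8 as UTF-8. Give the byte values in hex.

U+033C: 2-byte form → CC BC.
U+B2F1F: 4-byte form → F2 B2 BC 9F.
U+8546: 3-byte form → E8 95 86.
U+2AECD: 4-byte form → F0 AA BB 8D.
U+05AB: 2-byte form → D6 AB.
U+57145: 4-byte form → F1 97 85 85.
U+26F8: 3-byte form → E2 9B B8.
Concatenated (22 bytes): CC BC F2 B2 BC 9F E8 95 86 F0 AA BB 8D D6 AB F1 97 85 85 E2 9B B8.

CC BC F2 B2 BC 9F E8 95 86 F0 AA BB 8D D6 AB F1 97 85 85 E2 9B B8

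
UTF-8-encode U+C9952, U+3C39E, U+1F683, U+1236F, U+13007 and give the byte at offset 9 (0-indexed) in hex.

0x9F

U+C9952 → 4-byte form F3 89 A5 92 at offsets 0–3.
U+3C39E → 4-byte form F0 BC 8E 9E at offsets 4–7.
U+1F683 → 4-byte form F0 9F 9A 83 at offsets 8–11.
Offset 9 falls in char 3's range; it's byte 2 of F0 9F 9A 83 = 0x9F.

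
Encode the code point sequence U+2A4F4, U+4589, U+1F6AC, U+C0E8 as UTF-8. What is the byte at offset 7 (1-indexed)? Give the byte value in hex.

0x89

1-indexed offset 7 is 0-indexed offset 6.
U+2A4F4 → 4-byte form F0 AA 93 B4 at offsets 0–3.
U+4589 → 3-byte form E4 96 89 at offsets 4–6.
Offset 6 falls in char 2's range; it's byte 3 of E4 96 89 = 0x89.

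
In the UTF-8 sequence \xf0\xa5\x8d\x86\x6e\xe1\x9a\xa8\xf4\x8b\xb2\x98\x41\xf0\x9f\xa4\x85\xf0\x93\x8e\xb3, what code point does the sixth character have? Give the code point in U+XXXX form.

U+1F905

Offset 0: leading byte 0xF0 = 11110000 → 4-byte char #1 = F0 A5 8D 86.
Offset 4: leading byte 0x6E = 01101110 → 1-byte char #2 = 6E.
Offset 5: leading byte 0xE1 = 11100001 → 3-byte char #3 = E1 9A A8.
Offset 8: leading byte 0xF4 = 11110100 → 4-byte char #4 = F4 8B B2 98.
Offset 12: leading byte 0x41 = 01000001 → 1-byte char #5 = 41.
Offset 13: leading byte 0xF0 = 11110000 → 4-byte char #6 = F0 9F A4 85.
Leading byte 0xF0 = 11110000 matches 11110xxx → 4-byte sequence.
Byte 1: 0xF0 = 11110000, payload 000 (3 bits).
Byte 2: 0x9F = 10011111 (10xxxxxx ✓), payload 011111.
Byte 3: 0xA4 = 10100100 (10xxxxxx ✓), payload 100100.
Byte 4: 0x85 = 10000101 (10xxxxxx ✓), payload 000101.
Concatenate: 000011111100100000101 = 0x1F905 (21 bits → U+1F905).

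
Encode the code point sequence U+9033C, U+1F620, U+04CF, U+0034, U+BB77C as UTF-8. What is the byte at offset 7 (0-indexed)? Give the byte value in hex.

0xA0

U+9033C → 4-byte form F2 90 8C BC at offsets 0–3.
U+1F620 → 4-byte form F0 9F 98 A0 at offsets 4–7.
Offset 7 falls in char 2's range; it's byte 4 of F0 9F 98 A0 = 0xA0.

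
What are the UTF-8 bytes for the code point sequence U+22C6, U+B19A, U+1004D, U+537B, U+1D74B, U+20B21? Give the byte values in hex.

U+22C6: 3-byte form → E2 8B 86.
U+B19A: 3-byte form → EB 86 9A.
U+1004D: 4-byte form → F0 90 81 8D.
U+537B: 3-byte form → E5 8D BB.
U+1D74B: 4-byte form → F0 9D 9D 8B.
U+20B21: 4-byte form → F0 A0 AC A1.
Concatenated (21 bytes): E2 8B 86 EB 86 9A F0 90 81 8D E5 8D BB F0 9D 9D 8B F0 A0 AC A1.

E2 8B 86 EB 86 9A F0 90 81 8D E5 8D BB F0 9D 9D 8B F0 A0 AC A1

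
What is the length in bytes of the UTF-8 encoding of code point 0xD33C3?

4

U+D33C3 = 0xD33C3. UTF-8 uses 1 byte below 0x80, 2 below 0x800, 3 below 0x10000, 4 up to 0x10FFFF. 0xD33C3 is in U+10000–U+10FFFF → 4 bytes.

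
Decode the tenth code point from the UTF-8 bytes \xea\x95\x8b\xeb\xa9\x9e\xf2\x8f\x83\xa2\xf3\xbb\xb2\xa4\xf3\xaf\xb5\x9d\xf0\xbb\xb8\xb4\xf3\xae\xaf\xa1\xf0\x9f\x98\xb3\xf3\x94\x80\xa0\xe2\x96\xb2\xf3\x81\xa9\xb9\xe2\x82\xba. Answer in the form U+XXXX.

U+25B2

Offset 0: leading byte 0xEA = 11101010 → 3-byte char #1 = EA 95 8B.
Offset 3: leading byte 0xEB = 11101011 → 3-byte char #2 = EB A9 9E.
Offset 6: leading byte 0xF2 = 11110010 → 4-byte char #3 = F2 8F 83 A2.
Offset 10: leading byte 0xF3 = 11110011 → 4-byte char #4 = F3 BB B2 A4.
Offset 14: leading byte 0xF3 = 11110011 → 4-byte char #5 = F3 AF B5 9D.
Offset 18: leading byte 0xF0 = 11110000 → 4-byte char #6 = F0 BB B8 B4.
Offset 22: leading byte 0xF3 = 11110011 → 4-byte char #7 = F3 AE AF A1.
Offset 26: leading byte 0xF0 = 11110000 → 4-byte char #8 = F0 9F 98 B3.
Offset 30: leading byte 0xF3 = 11110011 → 4-byte char #9 = F3 94 80 A0.
Offset 34: leading byte 0xE2 = 11100010 → 3-byte char #10 = E2 96 B2.
Leading byte 0xE2 = 11100010 matches 1110xxxx → 3-byte sequence.
Byte 1: 0xE2 = 11100010, payload 0010 (4 bits).
Byte 2: 0x96 = 10010110 (10xxxxxx ✓), payload 010110.
Byte 3: 0xB2 = 10110010 (10xxxxxx ✓), payload 110010.
Concatenate: 0010010110110010 = 0x25B2 (16 bits → U+25B2).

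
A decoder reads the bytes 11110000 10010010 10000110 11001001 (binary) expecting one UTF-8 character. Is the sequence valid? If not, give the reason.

invalid (non-continuation byte where continuation expected)

Leading byte 0xF0 = 11110000 → 4-byte form.
Byte 4 is 0xC9 = 11001001, which is not 10xxxxxx — expected a continuation byte.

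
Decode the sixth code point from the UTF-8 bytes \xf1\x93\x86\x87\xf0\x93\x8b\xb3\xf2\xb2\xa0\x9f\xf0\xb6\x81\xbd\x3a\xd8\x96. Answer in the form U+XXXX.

Offset 0: leading byte 0xF1 = 11110001 → 4-byte char #1 = F1 93 86 87.
Offset 4: leading byte 0xF0 = 11110000 → 4-byte char #2 = F0 93 8B B3.
Offset 8: leading byte 0xF2 = 11110010 → 4-byte char #3 = F2 B2 A0 9F.
Offset 12: leading byte 0xF0 = 11110000 → 4-byte char #4 = F0 B6 81 BD.
Offset 16: leading byte 0x3A = 00111010 → 1-byte char #5 = 3A.
Offset 17: leading byte 0xD8 = 11011000 → 2-byte char #6 = D8 96.
Leading byte 0xD8 = 11011000 matches 110xxxxx → 2-byte sequence.
Byte 1: 0xD8 = 11011000, payload 11000 (5 bits).
Byte 2: 0x96 = 10010110 (10xxxxxx ✓), payload 010110.
Concatenate: 11000010110 = 0x616 (11 bits → U+0616).

U+0616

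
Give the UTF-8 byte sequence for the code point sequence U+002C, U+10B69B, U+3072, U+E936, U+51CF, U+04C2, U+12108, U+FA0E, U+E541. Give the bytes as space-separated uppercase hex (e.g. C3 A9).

2C F4 8B 9A 9B E3 81 B2 EE A4 B6 E5 87 8F D3 82 F0 92 84 88 EF A8 8E EE 95 81

U+002C: 1-byte form → 2C.
U+10B69B: 4-byte form → F4 8B 9A 9B.
U+3072: 3-byte form → E3 81 B2.
U+E936: 3-byte form → EE A4 B6.
U+51CF: 3-byte form → E5 87 8F.
U+04C2: 2-byte form → D3 82.
U+12108: 4-byte form → F0 92 84 88.
U+FA0E: 3-byte form → EF A8 8E.
U+E541: 3-byte form → EE 95 81.
Concatenated (26 bytes): 2C F4 8B 9A 9B E3 81 B2 EE A4 B6 E5 87 8F D3 82 F0 92 84 88 EF A8 8E EE 95 81.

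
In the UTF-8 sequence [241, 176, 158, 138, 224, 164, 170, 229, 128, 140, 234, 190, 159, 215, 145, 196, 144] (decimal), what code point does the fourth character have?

Offset 0: leading byte 0xF1 = 11110001 → 4-byte char #1 = F1 B0 9E 8A.
Offset 4: leading byte 0xE0 = 11100000 → 3-byte char #2 = E0 A4 AA.
Offset 7: leading byte 0xE5 = 11100101 → 3-byte char #3 = E5 80 8C.
Offset 10: leading byte 0xEA = 11101010 → 3-byte char #4 = EA BE 9F.
Leading byte 0xEA = 11101010 matches 1110xxxx → 3-byte sequence.
Byte 1: 0xEA = 11101010, payload 1010 (4 bits).
Byte 2: 0xBE = 10111110 (10xxxxxx ✓), payload 111110.
Byte 3: 0x9F = 10011111 (10xxxxxx ✓), payload 011111.
Concatenate: 1010111110011111 = 0xAF9F (16 bits → U+AF9F).

U+AF9F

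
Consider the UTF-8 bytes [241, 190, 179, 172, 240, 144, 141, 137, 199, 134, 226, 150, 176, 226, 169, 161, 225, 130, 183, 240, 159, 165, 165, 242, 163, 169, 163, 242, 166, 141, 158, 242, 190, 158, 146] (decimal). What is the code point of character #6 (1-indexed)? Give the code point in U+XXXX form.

U+10B7

Offset 0: leading byte 0xF1 = 11110001 → 4-byte char #1 = F1 BE B3 AC.
Offset 4: leading byte 0xF0 = 11110000 → 4-byte char #2 = F0 90 8D 89.
Offset 8: leading byte 0xC7 = 11000111 → 2-byte char #3 = C7 86.
Offset 10: leading byte 0xE2 = 11100010 → 3-byte char #4 = E2 96 B0.
Offset 13: leading byte 0xE2 = 11100010 → 3-byte char #5 = E2 A9 A1.
Offset 16: leading byte 0xE1 = 11100001 → 3-byte char #6 = E1 82 B7.
Leading byte 0xE1 = 11100001 matches 1110xxxx → 3-byte sequence.
Byte 1: 0xE1 = 11100001, payload 0001 (4 bits).
Byte 2: 0x82 = 10000010 (10xxxxxx ✓), payload 000010.
Byte 3: 0xB7 = 10110111 (10xxxxxx ✓), payload 110111.
Concatenate: 0001000010110111 = 0x10B7 (16 bits → U+10B7).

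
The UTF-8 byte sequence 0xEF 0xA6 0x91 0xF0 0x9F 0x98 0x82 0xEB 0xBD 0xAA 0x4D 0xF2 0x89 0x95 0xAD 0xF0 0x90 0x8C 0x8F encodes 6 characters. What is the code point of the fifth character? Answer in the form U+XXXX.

U+8956D

Offset 0: leading byte 0xEF = 11101111 → 3-byte char #1 = EF A6 91.
Offset 3: leading byte 0xF0 = 11110000 → 4-byte char #2 = F0 9F 98 82.
Offset 7: leading byte 0xEB = 11101011 → 3-byte char #3 = EB BD AA.
Offset 10: leading byte 0x4D = 01001101 → 1-byte char #4 = 4D.
Offset 11: leading byte 0xF2 = 11110010 → 4-byte char #5 = F2 89 95 AD.
Leading byte 0xF2 = 11110010 matches 11110xxx → 4-byte sequence.
Byte 1: 0xF2 = 11110010, payload 010 (3 bits).
Byte 2: 0x89 = 10001001 (10xxxxxx ✓), payload 001001.
Byte 3: 0x95 = 10010101 (10xxxxxx ✓), payload 010101.
Byte 4: 0xAD = 10101101 (10xxxxxx ✓), payload 101101.
Concatenate: 010001001010101101101 = 0x8956D (21 bits → U+8956D).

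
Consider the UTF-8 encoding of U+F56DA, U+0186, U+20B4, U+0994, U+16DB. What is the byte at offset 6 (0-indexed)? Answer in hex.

U+F56DA → 4-byte form F3 B5 9B 9A at offsets 0–3.
U+0186 → 2-byte form C6 86 at offsets 4–5.
U+20B4 → 3-byte form E2 82 B4 at offsets 6–8.
Offset 6 falls in char 3's range; it's byte 1 of E2 82 B4 = 0xE2.

0xE2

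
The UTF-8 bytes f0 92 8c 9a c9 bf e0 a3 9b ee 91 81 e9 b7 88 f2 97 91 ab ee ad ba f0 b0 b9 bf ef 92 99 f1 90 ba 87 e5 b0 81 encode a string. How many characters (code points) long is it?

11

Byte at offset 0: 0xF0 = 11110000 → 4-byte char (#1). Advance 4.
Byte at offset 4: 0xC9 = 11001001 → 2-byte char (#2). Advance 2.
Byte at offset 6: 0xE0 = 11100000 → 3-byte char (#3). Advance 3.
Byte at offset 9: 0xEE = 11101110 → 3-byte char (#4). Advance 3.
Byte at offset 12: 0xE9 = 11101001 → 3-byte char (#5). Advance 3.
Byte at offset 15: 0xF2 = 11110010 → 4-byte char (#6). Advance 4.
Byte at offset 19: 0xEE = 11101110 → 3-byte char (#7). Advance 3.
Byte at offset 22: 0xF0 = 11110000 → 4-byte char (#8). Advance 4.
Byte at offset 26: 0xEF = 11101111 → 3-byte char (#9). Advance 3.
Byte at offset 29: 0xF1 = 11110001 → 4-byte char (#10). Advance 4.
Byte at offset 33: 0xE5 = 11100101 → 3-byte char (#11). Advance 3.
Reached end at offset 36 after 11 code points.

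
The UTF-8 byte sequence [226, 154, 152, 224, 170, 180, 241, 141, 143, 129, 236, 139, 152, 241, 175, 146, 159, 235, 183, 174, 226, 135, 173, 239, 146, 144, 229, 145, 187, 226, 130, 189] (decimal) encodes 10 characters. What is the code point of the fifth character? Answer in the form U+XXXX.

U+6F49F

Offset 0: leading byte 0xE2 = 11100010 → 3-byte char #1 = E2 9A 98.
Offset 3: leading byte 0xE0 = 11100000 → 3-byte char #2 = E0 AA B4.
Offset 6: leading byte 0xF1 = 11110001 → 4-byte char #3 = F1 8D 8F 81.
Offset 10: leading byte 0xEC = 11101100 → 3-byte char #4 = EC 8B 98.
Offset 13: leading byte 0xF1 = 11110001 → 4-byte char #5 = F1 AF 92 9F.
Leading byte 0xF1 = 11110001 matches 11110xxx → 4-byte sequence.
Byte 1: 0xF1 = 11110001, payload 001 (3 bits).
Byte 2: 0xAF = 10101111 (10xxxxxx ✓), payload 101111.
Byte 3: 0x92 = 10010010 (10xxxxxx ✓), payload 010010.
Byte 4: 0x9F = 10011111 (10xxxxxx ✓), payload 011111.
Concatenate: 001101111010010011111 = 0x6F49F (21 bits → U+6F49F).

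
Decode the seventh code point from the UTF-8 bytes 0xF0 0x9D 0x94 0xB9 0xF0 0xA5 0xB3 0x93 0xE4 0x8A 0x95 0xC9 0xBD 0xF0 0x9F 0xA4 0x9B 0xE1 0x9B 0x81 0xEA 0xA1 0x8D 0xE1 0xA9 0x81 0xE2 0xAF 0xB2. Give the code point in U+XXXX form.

U+A84D

Offset 0: leading byte 0xF0 = 11110000 → 4-byte char #1 = F0 9D 94 B9.
Offset 4: leading byte 0xF0 = 11110000 → 4-byte char #2 = F0 A5 B3 93.
Offset 8: leading byte 0xE4 = 11100100 → 3-byte char #3 = E4 8A 95.
Offset 11: leading byte 0xC9 = 11001001 → 2-byte char #4 = C9 BD.
Offset 13: leading byte 0xF0 = 11110000 → 4-byte char #5 = F0 9F A4 9B.
Offset 17: leading byte 0xE1 = 11100001 → 3-byte char #6 = E1 9B 81.
Offset 20: leading byte 0xEA = 11101010 → 3-byte char #7 = EA A1 8D.
Leading byte 0xEA = 11101010 matches 1110xxxx → 3-byte sequence.
Byte 1: 0xEA = 11101010, payload 1010 (4 bits).
Byte 2: 0xA1 = 10100001 (10xxxxxx ✓), payload 100001.
Byte 3: 0x8D = 10001101 (10xxxxxx ✓), payload 001101.
Concatenate: 1010100001001101 = 0xA84D (16 bits → U+A84D).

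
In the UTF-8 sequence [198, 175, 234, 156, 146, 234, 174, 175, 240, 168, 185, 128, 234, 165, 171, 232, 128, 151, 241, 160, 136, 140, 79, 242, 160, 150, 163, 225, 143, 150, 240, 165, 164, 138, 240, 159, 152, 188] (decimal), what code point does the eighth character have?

U+004F

Offset 0: leading byte 0xC6 = 11000110 → 2-byte char #1 = C6 AF.
Offset 2: leading byte 0xEA = 11101010 → 3-byte char #2 = EA 9C 92.
Offset 5: leading byte 0xEA = 11101010 → 3-byte char #3 = EA AE AF.
Offset 8: leading byte 0xF0 = 11110000 → 4-byte char #4 = F0 A8 B9 80.
Offset 12: leading byte 0xEA = 11101010 → 3-byte char #5 = EA A5 AB.
Offset 15: leading byte 0xE8 = 11101000 → 3-byte char #6 = E8 80 97.
Offset 18: leading byte 0xF1 = 11110001 → 4-byte char #7 = F1 A0 88 8C.
Offset 22: leading byte 0x4F = 01001111 → 1-byte char #8 = 4F.
Leading byte 0x4F = 01001111 matches 0xxxxxxx → 1-byte sequence.
Byte 1: 0x4F = 01001111, payload 1001111 (7 bits).
Concatenate: 1001111 = 0x4F (7 bits → U+004F).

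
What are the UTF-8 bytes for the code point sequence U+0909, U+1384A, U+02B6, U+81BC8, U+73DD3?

E0 A4 89 F0 93 A1 8A CA B6 F2 81 AF 88 F1 B3 B7 93

U+0909: 3-byte form → E0 A4 89.
U+1384A: 4-byte form → F0 93 A1 8A.
U+02B6: 2-byte form → CA B6.
U+81BC8: 4-byte form → F2 81 AF 88.
U+73DD3: 4-byte form → F1 B3 B7 93.
Concatenated (17 bytes): E0 A4 89 F0 93 A1 8A CA B6 F2 81 AF 88 F1 B3 B7 93.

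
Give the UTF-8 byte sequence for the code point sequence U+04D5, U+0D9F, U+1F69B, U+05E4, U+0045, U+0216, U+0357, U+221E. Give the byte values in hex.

U+04D5: 2-byte form → D3 95.
U+0D9F: 3-byte form → E0 B6 9F.
U+1F69B: 4-byte form → F0 9F 9A 9B.
U+05E4: 2-byte form → D7 A4.
U+0045: 1-byte form → 45.
U+0216: 2-byte form → C8 96.
U+0357: 2-byte form → CD 97.
U+221E: 3-byte form → E2 88 9E.
Concatenated (19 bytes): D3 95 E0 B6 9F F0 9F 9A 9B D7 A4 45 C8 96 CD 97 E2 88 9E.

D3 95 E0 B6 9F F0 9F 9A 9B D7 A4 45 C8 96 CD 97 E2 88 9E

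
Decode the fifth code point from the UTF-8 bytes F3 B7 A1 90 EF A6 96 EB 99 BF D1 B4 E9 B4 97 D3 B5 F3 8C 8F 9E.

Offset 0: leading byte 0xF3 = 11110011 → 4-byte char #1 = F3 B7 A1 90.
Offset 4: leading byte 0xEF = 11101111 → 3-byte char #2 = EF A6 96.
Offset 7: leading byte 0xEB = 11101011 → 3-byte char #3 = EB 99 BF.
Offset 10: leading byte 0xD1 = 11010001 → 2-byte char #4 = D1 B4.
Offset 12: leading byte 0xE9 = 11101001 → 3-byte char #5 = E9 B4 97.
Leading byte 0xE9 = 11101001 matches 1110xxxx → 3-byte sequence.
Byte 1: 0xE9 = 11101001, payload 1001 (4 bits).
Byte 2: 0xB4 = 10110100 (10xxxxxx ✓), payload 110100.
Byte 3: 0x97 = 10010111 (10xxxxxx ✓), payload 010111.
Concatenate: 1001110100010111 = 0x9D17 (16 bits → U+9D17).

U+9D17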